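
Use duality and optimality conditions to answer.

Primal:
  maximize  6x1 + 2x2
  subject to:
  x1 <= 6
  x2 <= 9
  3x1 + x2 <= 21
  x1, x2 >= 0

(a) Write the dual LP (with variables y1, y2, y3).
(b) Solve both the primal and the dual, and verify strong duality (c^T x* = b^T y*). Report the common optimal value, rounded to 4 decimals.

The standard primal-dual pair for 'max c^T x s.t. A x <= b, x >= 0' is:
  Dual:  min b^T y  s.t.  A^T y >= c,  y >= 0.

So the dual LP is:
  minimize  6y1 + 9y2 + 21y3
  subject to:
    y1 + 3y3 >= 6
    y2 + y3 >= 2
    y1, y2, y3 >= 0

Solving the primal: x* = (4, 9).
  primal value c^T x* = 42.
Solving the dual: y* = (0, 0, 2).
  dual value b^T y* = 42.
Strong duality: c^T x* = b^T y*. Confirmed.

42


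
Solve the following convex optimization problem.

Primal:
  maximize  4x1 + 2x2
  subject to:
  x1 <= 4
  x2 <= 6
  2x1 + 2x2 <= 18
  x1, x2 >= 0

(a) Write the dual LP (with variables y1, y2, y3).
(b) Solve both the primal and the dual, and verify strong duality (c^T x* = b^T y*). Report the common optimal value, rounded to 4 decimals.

The standard primal-dual pair for 'max c^T x s.t. A x <= b, x >= 0' is:
  Dual:  min b^T y  s.t.  A^T y >= c,  y >= 0.

So the dual LP is:
  minimize  4y1 + 6y2 + 18y3
  subject to:
    y1 + 2y3 >= 4
    y2 + 2y3 >= 2
    y1, y2, y3 >= 0

Solving the primal: x* = (4, 5).
  primal value c^T x* = 26.
Solving the dual: y* = (2, 0, 1).
  dual value b^T y* = 26.
Strong duality: c^T x* = b^T y*. Confirmed.

26


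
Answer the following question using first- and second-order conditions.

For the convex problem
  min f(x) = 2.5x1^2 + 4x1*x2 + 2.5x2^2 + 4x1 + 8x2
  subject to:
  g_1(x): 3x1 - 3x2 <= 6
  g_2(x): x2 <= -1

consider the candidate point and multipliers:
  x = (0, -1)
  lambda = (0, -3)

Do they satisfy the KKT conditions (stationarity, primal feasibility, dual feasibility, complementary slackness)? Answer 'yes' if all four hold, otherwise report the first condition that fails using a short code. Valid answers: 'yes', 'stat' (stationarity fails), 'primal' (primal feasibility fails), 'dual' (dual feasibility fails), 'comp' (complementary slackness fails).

Gradient of f: grad f(x) = Q x + c = (0, 3)
Constraint values g_i(x) = a_i^T x - b_i:
  g_1((0, -1)) = -3
  g_2((0, -1)) = 0
Stationarity residual: grad f(x) + sum_i lambda_i a_i = (0, 0)
  -> stationarity OK
Primal feasibility (all g_i <= 0): OK
Dual feasibility (all lambda_i >= 0): FAILS
Complementary slackness (lambda_i * g_i(x) = 0 for all i): OK

Verdict: the first failing condition is dual_feasibility -> dual.

dual


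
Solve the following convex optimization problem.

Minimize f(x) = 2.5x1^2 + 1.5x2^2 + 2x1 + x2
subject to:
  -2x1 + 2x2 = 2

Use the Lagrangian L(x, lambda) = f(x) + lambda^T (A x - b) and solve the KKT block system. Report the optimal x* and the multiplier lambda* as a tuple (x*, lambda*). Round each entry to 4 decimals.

Form the Lagrangian:
  L(x, lambda) = (1/2) x^T Q x + c^T x + lambda^T (A x - b)
Stationarity (grad_x L = 0): Q x + c + A^T lambda = 0.
Primal feasibility: A x = b.

This gives the KKT block system:
  [ Q   A^T ] [ x     ]   [-c ]
  [ A    0  ] [ lambda ] = [ b ]

Solving the linear system:
  x*      = (-0.75, 0.25)
  lambda* = (-0.875)
  f(x*)   = 0.25

x* = (-0.75, 0.25), lambda* = (-0.875)


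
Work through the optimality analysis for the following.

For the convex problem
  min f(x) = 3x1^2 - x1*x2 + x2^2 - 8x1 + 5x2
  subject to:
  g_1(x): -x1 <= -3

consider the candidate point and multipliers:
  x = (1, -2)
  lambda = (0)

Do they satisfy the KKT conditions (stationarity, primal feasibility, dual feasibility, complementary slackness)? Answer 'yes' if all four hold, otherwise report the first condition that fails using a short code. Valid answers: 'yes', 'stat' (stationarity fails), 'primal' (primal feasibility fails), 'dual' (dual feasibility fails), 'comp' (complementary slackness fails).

Gradient of f: grad f(x) = Q x + c = (0, 0)
Constraint values g_i(x) = a_i^T x - b_i:
  g_1((1, -2)) = 2
Stationarity residual: grad f(x) + sum_i lambda_i a_i = (0, 0)
  -> stationarity OK
Primal feasibility (all g_i <= 0): FAILS
Dual feasibility (all lambda_i >= 0): OK
Complementary slackness (lambda_i * g_i(x) = 0 for all i): OK

Verdict: the first failing condition is primal_feasibility -> primal.

primal


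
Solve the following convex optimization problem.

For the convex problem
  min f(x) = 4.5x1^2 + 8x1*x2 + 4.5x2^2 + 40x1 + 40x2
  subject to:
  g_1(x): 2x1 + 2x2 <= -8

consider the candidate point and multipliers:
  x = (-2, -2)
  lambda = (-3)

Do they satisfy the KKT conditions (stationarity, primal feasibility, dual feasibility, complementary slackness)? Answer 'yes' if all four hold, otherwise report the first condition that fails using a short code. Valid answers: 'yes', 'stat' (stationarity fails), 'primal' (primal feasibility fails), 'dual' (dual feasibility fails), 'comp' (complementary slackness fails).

Gradient of f: grad f(x) = Q x + c = (6, 6)
Constraint values g_i(x) = a_i^T x - b_i:
  g_1((-2, -2)) = 0
Stationarity residual: grad f(x) + sum_i lambda_i a_i = (0, 0)
  -> stationarity OK
Primal feasibility (all g_i <= 0): OK
Dual feasibility (all lambda_i >= 0): FAILS
Complementary slackness (lambda_i * g_i(x) = 0 for all i): OK

Verdict: the first failing condition is dual_feasibility -> dual.

dual


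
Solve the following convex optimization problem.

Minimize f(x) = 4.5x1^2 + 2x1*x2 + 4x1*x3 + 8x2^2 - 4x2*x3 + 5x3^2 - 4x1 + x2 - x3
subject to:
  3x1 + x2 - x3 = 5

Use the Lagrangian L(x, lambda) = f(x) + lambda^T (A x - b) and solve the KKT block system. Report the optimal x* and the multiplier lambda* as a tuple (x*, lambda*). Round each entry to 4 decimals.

Form the Lagrangian:
  L(x, lambda) = (1/2) x^T Q x + c^T x + lambda^T (A x - b)
Stationarity (grad_x L = 0): Q x + c + A^T lambda = 0.
Primal feasibility: A x = b.

This gives the KKT block system:
  [ Q   A^T ] [ x     ]   [-c ]
  [ A    0  ] [ lambda ] = [ b ]

Solving the linear system:
  x*      = (1.5055, -0.3407, -0.8242)
  lambda* = (-1.8571)
  f(x*)   = 1.8736

x* = (1.5055, -0.3407, -0.8242), lambda* = (-1.8571)


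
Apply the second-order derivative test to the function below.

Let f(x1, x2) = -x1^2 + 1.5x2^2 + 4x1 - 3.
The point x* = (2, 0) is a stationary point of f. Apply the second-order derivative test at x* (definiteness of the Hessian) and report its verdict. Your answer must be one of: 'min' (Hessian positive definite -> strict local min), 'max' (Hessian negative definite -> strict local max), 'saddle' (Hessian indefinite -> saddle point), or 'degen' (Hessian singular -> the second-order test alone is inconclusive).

Compute the Hessian H = grad^2 f:
  H = [[-2, 0], [0, 3]]
Verify stationarity: grad f(x*) = H x* + g = (0, 0).
Eigenvalues of H: -2, 3.
Eigenvalues have mixed signs, so H is indefinite -> x* is a saddle point.

saddle


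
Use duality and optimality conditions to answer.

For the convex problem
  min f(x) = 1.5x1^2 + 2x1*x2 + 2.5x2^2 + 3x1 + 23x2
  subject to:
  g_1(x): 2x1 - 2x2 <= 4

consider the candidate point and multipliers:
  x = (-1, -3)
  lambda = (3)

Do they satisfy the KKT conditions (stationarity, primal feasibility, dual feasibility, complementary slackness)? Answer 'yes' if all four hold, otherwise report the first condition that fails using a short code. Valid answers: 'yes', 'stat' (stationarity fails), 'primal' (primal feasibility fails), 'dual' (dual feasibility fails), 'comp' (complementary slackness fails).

Gradient of f: grad f(x) = Q x + c = (-6, 6)
Constraint values g_i(x) = a_i^T x - b_i:
  g_1((-1, -3)) = 0
Stationarity residual: grad f(x) + sum_i lambda_i a_i = (0, 0)
  -> stationarity OK
Primal feasibility (all g_i <= 0): OK
Dual feasibility (all lambda_i >= 0): OK
Complementary slackness (lambda_i * g_i(x) = 0 for all i): OK

Verdict: yes, KKT holds.

yes


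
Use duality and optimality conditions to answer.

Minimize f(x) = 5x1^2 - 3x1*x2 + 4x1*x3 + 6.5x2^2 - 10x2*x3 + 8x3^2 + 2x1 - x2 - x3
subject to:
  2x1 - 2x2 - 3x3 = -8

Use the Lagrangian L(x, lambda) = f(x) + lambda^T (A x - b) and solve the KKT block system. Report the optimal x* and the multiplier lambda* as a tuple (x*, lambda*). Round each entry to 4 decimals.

Form the Lagrangian:
  L(x, lambda) = (1/2) x^T Q x + c^T x + lambda^T (A x - b)
Stationarity (grad_x L = 0): Q x + c + A^T lambda = 0.
Primal feasibility: A x = b.

This gives the KKT block system:
  [ Q   A^T ] [ x     ]   [-c ]
  [ A    0  ] [ lambda ] = [ b ]

Solving the linear system:
  x*      = (-0.737, 1.2293, 1.3558)
  lambda* = (1.8172)
  f(x*)   = 5.2392

x* = (-0.737, 1.2293, 1.3558), lambda* = (1.8172)


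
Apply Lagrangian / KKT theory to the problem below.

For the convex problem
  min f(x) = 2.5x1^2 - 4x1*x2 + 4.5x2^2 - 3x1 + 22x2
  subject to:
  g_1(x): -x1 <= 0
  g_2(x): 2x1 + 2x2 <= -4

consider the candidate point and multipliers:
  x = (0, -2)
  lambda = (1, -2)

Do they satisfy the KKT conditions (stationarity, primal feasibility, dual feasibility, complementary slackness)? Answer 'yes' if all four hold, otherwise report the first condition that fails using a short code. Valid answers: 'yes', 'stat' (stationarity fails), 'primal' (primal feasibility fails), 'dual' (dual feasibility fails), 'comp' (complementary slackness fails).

Gradient of f: grad f(x) = Q x + c = (5, 4)
Constraint values g_i(x) = a_i^T x - b_i:
  g_1((0, -2)) = 0
  g_2((0, -2)) = 0
Stationarity residual: grad f(x) + sum_i lambda_i a_i = (0, 0)
  -> stationarity OK
Primal feasibility (all g_i <= 0): OK
Dual feasibility (all lambda_i >= 0): FAILS
Complementary slackness (lambda_i * g_i(x) = 0 for all i): OK

Verdict: the first failing condition is dual_feasibility -> dual.

dual


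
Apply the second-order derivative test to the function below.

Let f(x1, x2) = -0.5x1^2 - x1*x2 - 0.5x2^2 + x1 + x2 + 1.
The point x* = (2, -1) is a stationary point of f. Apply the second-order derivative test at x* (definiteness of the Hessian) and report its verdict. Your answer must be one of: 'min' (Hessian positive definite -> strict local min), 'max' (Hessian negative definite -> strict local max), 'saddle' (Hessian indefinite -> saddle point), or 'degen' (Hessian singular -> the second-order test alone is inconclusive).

Compute the Hessian H = grad^2 f:
  H = [[-1, -1], [-1, -1]]
Verify stationarity: grad f(x*) = H x* + g = (0, 0).
Eigenvalues of H: -2, 0.
H has a zero eigenvalue (singular; negative semidefinite but not definite), so H is neither positive definite, negative definite, nor indefinite. The second-order test alone is inconclusive -> degen.
(Indeed, f is constant along the null direction of H through x*, so x* is not a strict local extremum.)

degen


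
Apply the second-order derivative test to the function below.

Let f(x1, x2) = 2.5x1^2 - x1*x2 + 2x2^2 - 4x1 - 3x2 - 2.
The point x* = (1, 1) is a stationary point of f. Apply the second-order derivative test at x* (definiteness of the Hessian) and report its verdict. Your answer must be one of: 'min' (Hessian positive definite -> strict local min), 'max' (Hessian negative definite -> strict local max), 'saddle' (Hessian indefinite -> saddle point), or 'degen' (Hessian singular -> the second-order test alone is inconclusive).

Compute the Hessian H = grad^2 f:
  H = [[5, -1], [-1, 4]]
Verify stationarity: grad f(x*) = H x* + g = (0, 0).
Eigenvalues of H: 3.382, 5.618.
Both eigenvalues > 0, so H is positive definite -> x* is a strict local min.

min


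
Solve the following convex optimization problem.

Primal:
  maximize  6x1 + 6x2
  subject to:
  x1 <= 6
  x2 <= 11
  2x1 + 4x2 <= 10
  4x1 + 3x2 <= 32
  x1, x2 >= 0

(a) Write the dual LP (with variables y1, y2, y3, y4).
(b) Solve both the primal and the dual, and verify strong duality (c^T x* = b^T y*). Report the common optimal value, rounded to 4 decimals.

The standard primal-dual pair for 'max c^T x s.t. A x <= b, x >= 0' is:
  Dual:  min b^T y  s.t.  A^T y >= c,  y >= 0.

So the dual LP is:
  minimize  6y1 + 11y2 + 10y3 + 32y4
  subject to:
    y1 + 2y3 + 4y4 >= 6
    y2 + 4y3 + 3y4 >= 6
    y1, y2, y3, y4 >= 0

Solving the primal: x* = (5, 0).
  primal value c^T x* = 30.
Solving the dual: y* = (0, 0, 3, 0).
  dual value b^T y* = 30.
Strong duality: c^T x* = b^T y*. Confirmed.

30


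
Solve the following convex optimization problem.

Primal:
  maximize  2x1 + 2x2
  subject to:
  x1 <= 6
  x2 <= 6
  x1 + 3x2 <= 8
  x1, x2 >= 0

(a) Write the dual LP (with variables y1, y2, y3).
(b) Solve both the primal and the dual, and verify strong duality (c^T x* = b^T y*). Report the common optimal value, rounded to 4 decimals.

The standard primal-dual pair for 'max c^T x s.t. A x <= b, x >= 0' is:
  Dual:  min b^T y  s.t.  A^T y >= c,  y >= 0.

So the dual LP is:
  minimize  6y1 + 6y2 + 8y3
  subject to:
    y1 + y3 >= 2
    y2 + 3y3 >= 2
    y1, y2, y3 >= 0

Solving the primal: x* = (6, 0.6667).
  primal value c^T x* = 13.3333.
Solving the dual: y* = (1.3333, 0, 0.6667).
  dual value b^T y* = 13.3333.
Strong duality: c^T x* = b^T y*. Confirmed.

13.3333


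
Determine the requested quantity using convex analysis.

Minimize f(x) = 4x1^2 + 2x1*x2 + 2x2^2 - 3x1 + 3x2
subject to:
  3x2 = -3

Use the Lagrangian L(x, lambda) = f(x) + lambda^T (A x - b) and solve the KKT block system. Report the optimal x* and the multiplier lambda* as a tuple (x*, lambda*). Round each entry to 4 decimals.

Form the Lagrangian:
  L(x, lambda) = (1/2) x^T Q x + c^T x + lambda^T (A x - b)
Stationarity (grad_x L = 0): Q x + c + A^T lambda = 0.
Primal feasibility: A x = b.

This gives the KKT block system:
  [ Q   A^T ] [ x     ]   [-c ]
  [ A    0  ] [ lambda ] = [ b ]

Solving the linear system:
  x*      = (0.625, -1)
  lambda* = (-0.0833)
  f(x*)   = -2.5625

x* = (0.625, -1), lambda* = (-0.0833)


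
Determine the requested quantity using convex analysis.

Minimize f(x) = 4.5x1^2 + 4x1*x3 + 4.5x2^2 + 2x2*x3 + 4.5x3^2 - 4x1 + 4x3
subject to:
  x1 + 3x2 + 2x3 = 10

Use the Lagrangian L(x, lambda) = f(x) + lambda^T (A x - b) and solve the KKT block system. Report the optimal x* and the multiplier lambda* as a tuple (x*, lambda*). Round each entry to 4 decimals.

Form the Lagrangian:
  L(x, lambda) = (1/2) x^T Q x + c^T x + lambda^T (A x - b)
Stationarity (grad_x L = 0): Q x + c + A^T lambda = 0.
Primal feasibility: A x = b.

This gives the KKT block system:
  [ Q   A^T ] [ x     ]   [-c ]
  [ A    0  ] [ lambda ] = [ b ]

Solving the linear system:
  x*      = (1.2671, 2.7448, 0.2493)
  lambda* = (-8.4006)
  f(x*)   = 39.9674

x* = (1.2671, 2.7448, 0.2493), lambda* = (-8.4006)


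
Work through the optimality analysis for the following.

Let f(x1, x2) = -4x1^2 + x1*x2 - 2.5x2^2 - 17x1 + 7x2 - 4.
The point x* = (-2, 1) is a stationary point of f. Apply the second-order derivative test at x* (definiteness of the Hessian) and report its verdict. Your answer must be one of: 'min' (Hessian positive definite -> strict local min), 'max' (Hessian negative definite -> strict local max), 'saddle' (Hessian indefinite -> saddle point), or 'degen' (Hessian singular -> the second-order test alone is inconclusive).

Compute the Hessian H = grad^2 f:
  H = [[-8, 1], [1, -5]]
Verify stationarity: grad f(x*) = H x* + g = (0, 0).
Eigenvalues of H: -8.3028, -4.6972.
Both eigenvalues < 0, so H is negative definite -> x* is a strict local max.

max


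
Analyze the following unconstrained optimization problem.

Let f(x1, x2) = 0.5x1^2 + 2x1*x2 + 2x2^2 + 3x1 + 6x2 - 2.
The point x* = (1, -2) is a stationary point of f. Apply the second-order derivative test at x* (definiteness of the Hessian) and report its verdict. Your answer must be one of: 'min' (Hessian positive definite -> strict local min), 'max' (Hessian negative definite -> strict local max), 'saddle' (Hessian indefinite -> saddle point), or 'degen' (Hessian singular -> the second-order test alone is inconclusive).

Compute the Hessian H = grad^2 f:
  H = [[1, 2], [2, 4]]
Verify stationarity: grad f(x*) = H x* + g = (0, 0).
Eigenvalues of H: 0, 5.
H has a zero eigenvalue (singular; positive semidefinite but not definite), so H is neither positive definite, negative definite, nor indefinite. The second-order test alone is inconclusive -> degen.
(Indeed, f is constant along the null direction of H through x*, so x* is not a strict local extremum.)

degen


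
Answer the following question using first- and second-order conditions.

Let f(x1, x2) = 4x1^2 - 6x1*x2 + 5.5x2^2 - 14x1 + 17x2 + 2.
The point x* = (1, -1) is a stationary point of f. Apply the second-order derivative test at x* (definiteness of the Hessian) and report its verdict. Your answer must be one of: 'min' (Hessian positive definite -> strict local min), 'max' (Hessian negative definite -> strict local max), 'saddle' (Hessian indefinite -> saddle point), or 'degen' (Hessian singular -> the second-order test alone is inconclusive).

Compute the Hessian H = grad^2 f:
  H = [[8, -6], [-6, 11]]
Verify stationarity: grad f(x*) = H x* + g = (0, 0).
Eigenvalues of H: 3.3153, 15.6847.
Both eigenvalues > 0, so H is positive definite -> x* is a strict local min.

min


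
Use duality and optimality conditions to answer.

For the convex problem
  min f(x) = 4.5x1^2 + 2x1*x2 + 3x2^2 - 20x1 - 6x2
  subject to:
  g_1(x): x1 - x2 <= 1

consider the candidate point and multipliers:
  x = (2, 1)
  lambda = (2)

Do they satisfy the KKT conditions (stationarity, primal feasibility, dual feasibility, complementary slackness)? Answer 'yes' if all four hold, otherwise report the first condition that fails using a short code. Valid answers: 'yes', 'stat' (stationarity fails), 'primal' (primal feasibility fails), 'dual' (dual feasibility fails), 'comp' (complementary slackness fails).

Gradient of f: grad f(x) = Q x + c = (0, 4)
Constraint values g_i(x) = a_i^T x - b_i:
  g_1((2, 1)) = 0
Stationarity residual: grad f(x) + sum_i lambda_i a_i = (2, 2)
  -> stationarity FAILS
Primal feasibility (all g_i <= 0): OK
Dual feasibility (all lambda_i >= 0): OK
Complementary slackness (lambda_i * g_i(x) = 0 for all i): OK

Verdict: the first failing condition is stationarity -> stat.

stat


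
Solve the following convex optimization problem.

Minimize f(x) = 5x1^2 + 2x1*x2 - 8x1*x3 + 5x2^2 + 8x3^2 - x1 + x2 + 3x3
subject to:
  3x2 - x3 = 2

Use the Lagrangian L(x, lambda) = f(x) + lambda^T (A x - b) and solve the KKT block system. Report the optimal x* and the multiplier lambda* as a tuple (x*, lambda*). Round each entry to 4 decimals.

Form the Lagrangian:
  L(x, lambda) = (1/2) x^T Q x + c^T x + lambda^T (A x - b)
Stationarity (grad_x L = 0): Q x + c + A^T lambda = 0.
Primal feasibility: A x = b.

This gives the KKT block system:
  [ Q   A^T ] [ x     ]   [-c ]
  [ A    0  ] [ lambda ] = [ b ]

Solving the linear system:
  x*      = (-0.3958, 0.5019, -0.4943)
  lambda* = (-1.7424)
  f(x*)   = 1.4498

x* = (-0.3958, 0.5019, -0.4943), lambda* = (-1.7424)


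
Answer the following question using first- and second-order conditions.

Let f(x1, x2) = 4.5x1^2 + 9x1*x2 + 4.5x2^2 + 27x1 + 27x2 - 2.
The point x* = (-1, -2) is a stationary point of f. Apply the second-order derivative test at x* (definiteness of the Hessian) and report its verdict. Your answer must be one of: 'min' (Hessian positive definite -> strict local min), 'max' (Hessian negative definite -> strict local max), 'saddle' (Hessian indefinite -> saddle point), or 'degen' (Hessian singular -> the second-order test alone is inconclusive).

Compute the Hessian H = grad^2 f:
  H = [[9, 9], [9, 9]]
Verify stationarity: grad f(x*) = H x* + g = (0, 0).
Eigenvalues of H: 0, 18.
H has a zero eigenvalue (singular; positive semidefinite but not definite), so H is neither positive definite, negative definite, nor indefinite. The second-order test alone is inconclusive -> degen.
(Indeed, f is constant along the null direction of H through x*, so x* is not a strict local extremum.)

degen


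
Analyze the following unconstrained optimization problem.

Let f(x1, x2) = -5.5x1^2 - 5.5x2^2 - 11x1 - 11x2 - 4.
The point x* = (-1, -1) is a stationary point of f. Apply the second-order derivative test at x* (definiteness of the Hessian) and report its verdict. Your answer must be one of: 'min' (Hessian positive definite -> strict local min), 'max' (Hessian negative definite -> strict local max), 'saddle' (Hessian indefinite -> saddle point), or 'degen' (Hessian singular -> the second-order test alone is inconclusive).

Compute the Hessian H = grad^2 f:
  H = [[-11, 0], [0, -11]]
Verify stationarity: grad f(x*) = H x* + g = (0, 0).
Eigenvalues of H: -11, -11.
Both eigenvalues < 0, so H is negative definite -> x* is a strict local max.

max


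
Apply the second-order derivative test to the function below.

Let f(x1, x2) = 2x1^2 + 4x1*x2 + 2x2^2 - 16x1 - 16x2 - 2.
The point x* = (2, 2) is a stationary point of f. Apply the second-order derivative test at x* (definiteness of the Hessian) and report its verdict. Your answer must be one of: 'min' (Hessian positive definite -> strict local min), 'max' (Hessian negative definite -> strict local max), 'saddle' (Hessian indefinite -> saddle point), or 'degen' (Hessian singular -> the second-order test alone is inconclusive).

Compute the Hessian H = grad^2 f:
  H = [[4, 4], [4, 4]]
Verify stationarity: grad f(x*) = H x* + g = (0, 0).
Eigenvalues of H: 0, 8.
H has a zero eigenvalue (singular; positive semidefinite but not definite), so H is neither positive definite, negative definite, nor indefinite. The second-order test alone is inconclusive -> degen.
(Indeed, f is constant along the null direction of H through x*, so x* is not a strict local extremum.)

degen


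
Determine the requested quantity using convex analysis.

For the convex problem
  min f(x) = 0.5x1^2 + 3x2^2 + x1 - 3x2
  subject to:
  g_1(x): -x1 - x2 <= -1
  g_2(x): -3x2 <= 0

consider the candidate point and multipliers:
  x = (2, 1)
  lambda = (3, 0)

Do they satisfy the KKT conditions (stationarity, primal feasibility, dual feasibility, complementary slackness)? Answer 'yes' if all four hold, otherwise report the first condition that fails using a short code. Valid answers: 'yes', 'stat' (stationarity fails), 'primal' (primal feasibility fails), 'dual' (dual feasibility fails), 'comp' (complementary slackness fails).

Gradient of f: grad f(x) = Q x + c = (3, 3)
Constraint values g_i(x) = a_i^T x - b_i:
  g_1((2, 1)) = -2
  g_2((2, 1)) = -3
Stationarity residual: grad f(x) + sum_i lambda_i a_i = (0, 0)
  -> stationarity OK
Primal feasibility (all g_i <= 0): OK
Dual feasibility (all lambda_i >= 0): OK
Complementary slackness (lambda_i * g_i(x) = 0 for all i): FAILS

Verdict: the first failing condition is complementary_slackness -> comp.

comp


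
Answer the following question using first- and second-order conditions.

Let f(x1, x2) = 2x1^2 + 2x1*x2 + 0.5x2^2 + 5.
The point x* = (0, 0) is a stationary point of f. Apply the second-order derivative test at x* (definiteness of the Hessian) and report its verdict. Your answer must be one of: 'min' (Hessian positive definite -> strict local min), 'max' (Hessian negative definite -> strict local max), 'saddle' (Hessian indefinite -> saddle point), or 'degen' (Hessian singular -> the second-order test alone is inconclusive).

Compute the Hessian H = grad^2 f:
  H = [[4, 2], [2, 1]]
Verify stationarity: grad f(x*) = H x* + g = (0, 0).
Eigenvalues of H: 0, 5.
H has a zero eigenvalue (singular; positive semidefinite but not definite), so H is neither positive definite, negative definite, nor indefinite. The second-order test alone is inconclusive -> degen.
(Indeed, f is constant along the null direction of H through x*, so x* is not a strict local extremum.)

degen


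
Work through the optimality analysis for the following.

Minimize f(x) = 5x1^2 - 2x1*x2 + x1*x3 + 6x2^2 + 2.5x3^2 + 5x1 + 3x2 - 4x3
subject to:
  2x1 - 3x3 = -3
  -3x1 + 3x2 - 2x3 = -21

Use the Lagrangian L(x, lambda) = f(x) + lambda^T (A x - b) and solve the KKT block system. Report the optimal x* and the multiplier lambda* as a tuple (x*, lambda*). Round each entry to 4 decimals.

Form the Lagrangian:
  L(x, lambda) = (1/2) x^T Q x + c^T x + lambda^T (A x - b)
Stationarity (grad_x L = 0): Q x + c + A^T lambda = 0.
Primal feasibility: A x = b.

This gives the KKT block system:
  [ Q   A^T ] [ x     ]   [-c ]
  [ A    0  ] [ lambda ] = [ b ]

Solving the linear system:
  x*      = (2.6242, -2.5429, 2.7494)
  lambda* = (-3.1569, 10.921)
  f(x*)   = 107.1823

x* = (2.6242, -2.5429, 2.7494), lambda* = (-3.1569, 10.921)


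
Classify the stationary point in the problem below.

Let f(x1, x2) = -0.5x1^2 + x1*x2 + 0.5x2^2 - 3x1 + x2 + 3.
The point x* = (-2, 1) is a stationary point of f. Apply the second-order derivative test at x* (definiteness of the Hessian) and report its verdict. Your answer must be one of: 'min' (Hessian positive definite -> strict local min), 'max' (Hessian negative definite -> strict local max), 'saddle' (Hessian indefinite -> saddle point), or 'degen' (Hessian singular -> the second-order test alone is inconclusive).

Compute the Hessian H = grad^2 f:
  H = [[-1, 1], [1, 1]]
Verify stationarity: grad f(x*) = H x* + g = (0, 0).
Eigenvalues of H: -1.4142, 1.4142.
Eigenvalues have mixed signs, so H is indefinite -> x* is a saddle point.

saddle


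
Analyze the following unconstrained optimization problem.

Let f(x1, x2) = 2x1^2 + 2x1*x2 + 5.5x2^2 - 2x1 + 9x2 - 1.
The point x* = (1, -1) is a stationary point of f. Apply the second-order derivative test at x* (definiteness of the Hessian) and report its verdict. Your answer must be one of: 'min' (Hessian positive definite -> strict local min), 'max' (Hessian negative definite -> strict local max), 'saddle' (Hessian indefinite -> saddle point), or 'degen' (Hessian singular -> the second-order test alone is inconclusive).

Compute the Hessian H = grad^2 f:
  H = [[4, 2], [2, 11]]
Verify stationarity: grad f(x*) = H x* + g = (0, 0).
Eigenvalues of H: 3.4689, 11.5311.
Both eigenvalues > 0, so H is positive definite -> x* is a strict local min.

min


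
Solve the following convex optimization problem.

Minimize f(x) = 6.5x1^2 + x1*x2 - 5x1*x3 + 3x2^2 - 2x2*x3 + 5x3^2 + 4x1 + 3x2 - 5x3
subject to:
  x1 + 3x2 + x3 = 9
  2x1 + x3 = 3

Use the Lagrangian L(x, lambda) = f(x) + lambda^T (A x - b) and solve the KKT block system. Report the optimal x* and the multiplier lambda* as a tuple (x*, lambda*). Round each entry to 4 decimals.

Form the Lagrangian:
  L(x, lambda) = (1/2) x^T Q x + c^T x + lambda^T (A x - b)
Stationarity (grad_x L = 0): Q x + c + A^T lambda = 0.
Primal feasibility: A x = b.

This gives the KKT block system:
  [ Q   A^T ] [ x     ]   [-c ]
  [ A    0  ] [ lambda ] = [ b ]

Solving the linear system:
  x*      = (0.6234, 2.2078, 1.7532)
  lambda* = (-4.4545, -0.5455)
  f(x*)   = 21.039

x* = (0.6234, 2.2078, 1.7532), lambda* = (-4.4545, -0.5455)


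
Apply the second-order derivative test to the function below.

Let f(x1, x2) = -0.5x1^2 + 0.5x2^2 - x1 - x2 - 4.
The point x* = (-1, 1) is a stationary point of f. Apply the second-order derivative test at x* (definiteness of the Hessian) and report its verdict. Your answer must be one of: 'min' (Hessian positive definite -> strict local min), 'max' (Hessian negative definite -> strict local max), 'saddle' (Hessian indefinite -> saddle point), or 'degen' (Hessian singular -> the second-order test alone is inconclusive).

Compute the Hessian H = grad^2 f:
  H = [[-1, 0], [0, 1]]
Verify stationarity: grad f(x*) = H x* + g = (0, 0).
Eigenvalues of H: -1, 1.
Eigenvalues have mixed signs, so H is indefinite -> x* is a saddle point.

saddle


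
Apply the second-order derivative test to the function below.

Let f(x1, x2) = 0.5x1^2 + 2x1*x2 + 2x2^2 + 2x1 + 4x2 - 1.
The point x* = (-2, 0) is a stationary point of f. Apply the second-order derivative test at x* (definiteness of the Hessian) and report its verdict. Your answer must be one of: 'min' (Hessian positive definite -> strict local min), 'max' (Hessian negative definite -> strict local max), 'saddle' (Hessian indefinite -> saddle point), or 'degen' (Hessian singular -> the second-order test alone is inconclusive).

Compute the Hessian H = grad^2 f:
  H = [[1, 2], [2, 4]]
Verify stationarity: grad f(x*) = H x* + g = (0, 0).
Eigenvalues of H: 0, 5.
H has a zero eigenvalue (singular; positive semidefinite but not definite), so H is neither positive definite, negative definite, nor indefinite. The second-order test alone is inconclusive -> degen.
(Indeed, f is constant along the null direction of H through x*, so x* is not a strict local extremum.)

degen


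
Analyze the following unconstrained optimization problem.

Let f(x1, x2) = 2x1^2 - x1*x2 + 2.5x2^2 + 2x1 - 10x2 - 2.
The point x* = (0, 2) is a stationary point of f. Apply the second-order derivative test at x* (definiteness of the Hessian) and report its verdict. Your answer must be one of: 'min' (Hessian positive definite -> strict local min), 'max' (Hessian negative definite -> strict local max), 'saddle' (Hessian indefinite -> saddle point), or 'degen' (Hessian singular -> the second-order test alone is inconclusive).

Compute the Hessian H = grad^2 f:
  H = [[4, -1], [-1, 5]]
Verify stationarity: grad f(x*) = H x* + g = (0, 0).
Eigenvalues of H: 3.382, 5.618.
Both eigenvalues > 0, so H is positive definite -> x* is a strict local min.

min


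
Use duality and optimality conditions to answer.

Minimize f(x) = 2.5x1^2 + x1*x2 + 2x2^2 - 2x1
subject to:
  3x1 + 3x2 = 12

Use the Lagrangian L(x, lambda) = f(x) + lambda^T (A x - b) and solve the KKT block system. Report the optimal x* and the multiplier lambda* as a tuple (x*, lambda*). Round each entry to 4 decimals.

Form the Lagrangian:
  L(x, lambda) = (1/2) x^T Q x + c^T x + lambda^T (A x - b)
Stationarity (grad_x L = 0): Q x + c + A^T lambda = 0.
Primal feasibility: A x = b.

This gives the KKT block system:
  [ Q   A^T ] [ x     ]   [-c ]
  [ A    0  ] [ lambda ] = [ b ]

Solving the linear system:
  x*      = (2, 2)
  lambda* = (-3.3333)
  f(x*)   = 18

x* = (2, 2), lambda* = (-3.3333)


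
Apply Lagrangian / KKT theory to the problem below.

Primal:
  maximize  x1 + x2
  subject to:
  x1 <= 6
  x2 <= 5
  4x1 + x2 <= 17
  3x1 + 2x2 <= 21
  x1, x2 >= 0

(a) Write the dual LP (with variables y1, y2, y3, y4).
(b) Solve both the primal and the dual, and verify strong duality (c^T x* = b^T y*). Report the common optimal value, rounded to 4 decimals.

The standard primal-dual pair for 'max c^T x s.t. A x <= b, x >= 0' is:
  Dual:  min b^T y  s.t.  A^T y >= c,  y >= 0.

So the dual LP is:
  minimize  6y1 + 5y2 + 17y3 + 21y4
  subject to:
    y1 + 4y3 + 3y4 >= 1
    y2 + y3 + 2y4 >= 1
    y1, y2, y3, y4 >= 0

Solving the primal: x* = (3, 5).
  primal value c^T x* = 8.
Solving the dual: y* = (0, 0.75, 0.25, 0).
  dual value b^T y* = 8.
Strong duality: c^T x* = b^T y*. Confirmed.

8


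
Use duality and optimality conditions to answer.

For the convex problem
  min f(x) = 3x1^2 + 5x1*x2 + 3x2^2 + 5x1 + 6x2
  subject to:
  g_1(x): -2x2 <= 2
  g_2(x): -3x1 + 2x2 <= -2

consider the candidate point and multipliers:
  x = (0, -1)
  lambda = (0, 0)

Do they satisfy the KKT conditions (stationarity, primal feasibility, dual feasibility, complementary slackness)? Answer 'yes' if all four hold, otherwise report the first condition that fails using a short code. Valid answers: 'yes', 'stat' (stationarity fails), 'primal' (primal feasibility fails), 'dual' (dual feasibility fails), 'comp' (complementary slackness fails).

Gradient of f: grad f(x) = Q x + c = (0, 0)
Constraint values g_i(x) = a_i^T x - b_i:
  g_1((0, -1)) = 0
  g_2((0, -1)) = 0
Stationarity residual: grad f(x) + sum_i lambda_i a_i = (0, 0)
  -> stationarity OK
Primal feasibility (all g_i <= 0): OK
Dual feasibility (all lambda_i >= 0): OK
Complementary slackness (lambda_i * g_i(x) = 0 for all i): OK

Verdict: yes, KKT holds.

yes


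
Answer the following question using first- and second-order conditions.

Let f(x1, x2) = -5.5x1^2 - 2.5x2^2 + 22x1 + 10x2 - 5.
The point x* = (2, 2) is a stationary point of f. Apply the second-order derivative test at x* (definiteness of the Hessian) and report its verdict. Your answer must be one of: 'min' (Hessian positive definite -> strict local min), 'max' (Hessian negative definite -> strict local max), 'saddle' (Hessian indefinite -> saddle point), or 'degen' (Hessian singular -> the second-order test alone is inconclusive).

Compute the Hessian H = grad^2 f:
  H = [[-11, 0], [0, -5]]
Verify stationarity: grad f(x*) = H x* + g = (0, 0).
Eigenvalues of H: -11, -5.
Both eigenvalues < 0, so H is negative definite -> x* is a strict local max.

max


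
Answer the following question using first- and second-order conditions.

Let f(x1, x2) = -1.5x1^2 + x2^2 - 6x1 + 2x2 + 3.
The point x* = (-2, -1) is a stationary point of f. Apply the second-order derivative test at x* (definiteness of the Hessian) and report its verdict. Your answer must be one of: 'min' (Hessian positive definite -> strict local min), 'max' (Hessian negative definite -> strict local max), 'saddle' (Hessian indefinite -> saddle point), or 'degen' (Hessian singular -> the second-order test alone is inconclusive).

Compute the Hessian H = grad^2 f:
  H = [[-3, 0], [0, 2]]
Verify stationarity: grad f(x*) = H x* + g = (0, 0).
Eigenvalues of H: -3, 2.
Eigenvalues have mixed signs, so H is indefinite -> x* is a saddle point.

saddle


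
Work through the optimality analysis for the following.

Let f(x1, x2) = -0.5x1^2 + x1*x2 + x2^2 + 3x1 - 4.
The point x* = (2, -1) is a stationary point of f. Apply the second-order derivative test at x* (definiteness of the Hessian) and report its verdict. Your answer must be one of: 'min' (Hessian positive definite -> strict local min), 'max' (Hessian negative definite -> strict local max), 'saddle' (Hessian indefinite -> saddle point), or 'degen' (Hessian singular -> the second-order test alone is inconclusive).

Compute the Hessian H = grad^2 f:
  H = [[-1, 1], [1, 2]]
Verify stationarity: grad f(x*) = H x* + g = (0, 0).
Eigenvalues of H: -1.3028, 2.3028.
Eigenvalues have mixed signs, so H is indefinite -> x* is a saddle point.

saddle


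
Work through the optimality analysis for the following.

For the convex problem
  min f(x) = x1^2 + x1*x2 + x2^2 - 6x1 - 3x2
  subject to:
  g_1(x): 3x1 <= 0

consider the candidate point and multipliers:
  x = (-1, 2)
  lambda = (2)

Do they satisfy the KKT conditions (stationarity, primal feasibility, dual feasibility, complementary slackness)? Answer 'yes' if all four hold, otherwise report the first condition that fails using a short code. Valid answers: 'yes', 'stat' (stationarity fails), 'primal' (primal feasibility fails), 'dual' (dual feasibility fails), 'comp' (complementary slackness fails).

Gradient of f: grad f(x) = Q x + c = (-6, 0)
Constraint values g_i(x) = a_i^T x - b_i:
  g_1((-1, 2)) = -3
Stationarity residual: grad f(x) + sum_i lambda_i a_i = (0, 0)
  -> stationarity OK
Primal feasibility (all g_i <= 0): OK
Dual feasibility (all lambda_i >= 0): OK
Complementary slackness (lambda_i * g_i(x) = 0 for all i): FAILS

Verdict: the first failing condition is complementary_slackness -> comp.

comp


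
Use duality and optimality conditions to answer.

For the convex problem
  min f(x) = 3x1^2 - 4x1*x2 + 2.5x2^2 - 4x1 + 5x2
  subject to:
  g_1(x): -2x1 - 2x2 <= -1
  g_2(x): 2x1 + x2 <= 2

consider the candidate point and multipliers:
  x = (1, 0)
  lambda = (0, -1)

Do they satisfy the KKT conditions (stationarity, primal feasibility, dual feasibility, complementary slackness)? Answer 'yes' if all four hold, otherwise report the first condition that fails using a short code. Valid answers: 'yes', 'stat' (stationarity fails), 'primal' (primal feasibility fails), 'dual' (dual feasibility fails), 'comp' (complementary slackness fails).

Gradient of f: grad f(x) = Q x + c = (2, 1)
Constraint values g_i(x) = a_i^T x - b_i:
  g_1((1, 0)) = -1
  g_2((1, 0)) = 0
Stationarity residual: grad f(x) + sum_i lambda_i a_i = (0, 0)
  -> stationarity OK
Primal feasibility (all g_i <= 0): OK
Dual feasibility (all lambda_i >= 0): FAILS
Complementary slackness (lambda_i * g_i(x) = 0 for all i): OK

Verdict: the first failing condition is dual_feasibility -> dual.

dual


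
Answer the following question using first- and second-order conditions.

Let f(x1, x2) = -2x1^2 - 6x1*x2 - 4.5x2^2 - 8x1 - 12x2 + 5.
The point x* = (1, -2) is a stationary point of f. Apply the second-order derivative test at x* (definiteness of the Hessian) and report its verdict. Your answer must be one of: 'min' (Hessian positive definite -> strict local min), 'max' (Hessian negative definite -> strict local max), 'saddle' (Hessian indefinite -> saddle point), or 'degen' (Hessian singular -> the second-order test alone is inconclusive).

Compute the Hessian H = grad^2 f:
  H = [[-4, -6], [-6, -9]]
Verify stationarity: grad f(x*) = H x* + g = (0, 0).
Eigenvalues of H: -13, 0.
H has a zero eigenvalue (singular; negative semidefinite but not definite), so H is neither positive definite, negative definite, nor indefinite. The second-order test alone is inconclusive -> degen.
(Indeed, f is constant along the null direction of H through x*, so x* is not a strict local extremum.)

degen


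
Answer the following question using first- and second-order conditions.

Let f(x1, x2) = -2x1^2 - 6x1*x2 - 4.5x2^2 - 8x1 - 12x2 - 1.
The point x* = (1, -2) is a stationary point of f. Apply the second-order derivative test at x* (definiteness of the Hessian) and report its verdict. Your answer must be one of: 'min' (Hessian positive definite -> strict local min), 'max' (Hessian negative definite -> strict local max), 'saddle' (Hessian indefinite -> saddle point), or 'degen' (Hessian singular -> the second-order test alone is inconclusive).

Compute the Hessian H = grad^2 f:
  H = [[-4, -6], [-6, -9]]
Verify stationarity: grad f(x*) = H x* + g = (0, 0).
Eigenvalues of H: -13, 0.
H has a zero eigenvalue (singular; negative semidefinite but not definite), so H is neither positive definite, negative definite, nor indefinite. The second-order test alone is inconclusive -> degen.
(Indeed, f is constant along the null direction of H through x*, so x* is not a strict local extremum.)

degen


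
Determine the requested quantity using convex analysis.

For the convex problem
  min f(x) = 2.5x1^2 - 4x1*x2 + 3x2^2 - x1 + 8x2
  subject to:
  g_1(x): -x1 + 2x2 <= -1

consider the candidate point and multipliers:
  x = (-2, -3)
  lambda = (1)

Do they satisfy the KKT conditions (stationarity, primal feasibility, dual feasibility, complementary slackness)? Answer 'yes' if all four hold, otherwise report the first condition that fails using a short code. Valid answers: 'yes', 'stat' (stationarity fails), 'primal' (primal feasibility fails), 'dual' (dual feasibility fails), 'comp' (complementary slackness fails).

Gradient of f: grad f(x) = Q x + c = (1, -2)
Constraint values g_i(x) = a_i^T x - b_i:
  g_1((-2, -3)) = -3
Stationarity residual: grad f(x) + sum_i lambda_i a_i = (0, 0)
  -> stationarity OK
Primal feasibility (all g_i <= 0): OK
Dual feasibility (all lambda_i >= 0): OK
Complementary slackness (lambda_i * g_i(x) = 0 for all i): FAILS

Verdict: the first failing condition is complementary_slackness -> comp.

comp


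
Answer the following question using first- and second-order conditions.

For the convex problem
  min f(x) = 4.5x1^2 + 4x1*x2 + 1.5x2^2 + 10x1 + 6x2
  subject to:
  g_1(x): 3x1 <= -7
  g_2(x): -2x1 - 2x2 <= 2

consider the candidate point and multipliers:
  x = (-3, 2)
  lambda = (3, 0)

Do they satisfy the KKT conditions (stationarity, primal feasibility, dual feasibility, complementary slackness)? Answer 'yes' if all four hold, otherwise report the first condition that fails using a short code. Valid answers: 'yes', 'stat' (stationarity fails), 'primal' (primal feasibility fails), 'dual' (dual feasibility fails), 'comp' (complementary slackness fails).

Gradient of f: grad f(x) = Q x + c = (-9, 0)
Constraint values g_i(x) = a_i^T x - b_i:
  g_1((-3, 2)) = -2
  g_2((-3, 2)) = 0
Stationarity residual: grad f(x) + sum_i lambda_i a_i = (0, 0)
  -> stationarity OK
Primal feasibility (all g_i <= 0): OK
Dual feasibility (all lambda_i >= 0): OK
Complementary slackness (lambda_i * g_i(x) = 0 for all i): FAILS

Verdict: the first failing condition is complementary_slackness -> comp.

comp
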